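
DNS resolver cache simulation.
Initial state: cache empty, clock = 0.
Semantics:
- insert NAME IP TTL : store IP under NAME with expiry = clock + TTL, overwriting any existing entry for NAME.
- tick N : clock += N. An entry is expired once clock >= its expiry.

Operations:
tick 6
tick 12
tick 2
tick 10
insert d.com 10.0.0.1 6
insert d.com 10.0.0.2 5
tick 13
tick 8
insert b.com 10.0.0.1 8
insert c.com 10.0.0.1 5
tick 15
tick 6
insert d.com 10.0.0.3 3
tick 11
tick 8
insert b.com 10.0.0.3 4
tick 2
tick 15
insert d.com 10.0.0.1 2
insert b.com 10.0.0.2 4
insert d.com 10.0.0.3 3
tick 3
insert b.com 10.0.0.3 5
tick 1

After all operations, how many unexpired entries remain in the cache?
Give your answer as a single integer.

Op 1: tick 6 -> clock=6.
Op 2: tick 12 -> clock=18.
Op 3: tick 2 -> clock=20.
Op 4: tick 10 -> clock=30.
Op 5: insert d.com -> 10.0.0.1 (expiry=30+6=36). clock=30
Op 6: insert d.com -> 10.0.0.2 (expiry=30+5=35). clock=30
Op 7: tick 13 -> clock=43. purged={d.com}
Op 8: tick 8 -> clock=51.
Op 9: insert b.com -> 10.0.0.1 (expiry=51+8=59). clock=51
Op 10: insert c.com -> 10.0.0.1 (expiry=51+5=56). clock=51
Op 11: tick 15 -> clock=66. purged={b.com,c.com}
Op 12: tick 6 -> clock=72.
Op 13: insert d.com -> 10.0.0.3 (expiry=72+3=75). clock=72
Op 14: tick 11 -> clock=83. purged={d.com}
Op 15: tick 8 -> clock=91.
Op 16: insert b.com -> 10.0.0.3 (expiry=91+4=95). clock=91
Op 17: tick 2 -> clock=93.
Op 18: tick 15 -> clock=108. purged={b.com}
Op 19: insert d.com -> 10.0.0.1 (expiry=108+2=110). clock=108
Op 20: insert b.com -> 10.0.0.2 (expiry=108+4=112). clock=108
Op 21: insert d.com -> 10.0.0.3 (expiry=108+3=111). clock=108
Op 22: tick 3 -> clock=111. purged={d.com}
Op 23: insert b.com -> 10.0.0.3 (expiry=111+5=116). clock=111
Op 24: tick 1 -> clock=112.
Final cache (unexpired): {b.com} -> size=1

Answer: 1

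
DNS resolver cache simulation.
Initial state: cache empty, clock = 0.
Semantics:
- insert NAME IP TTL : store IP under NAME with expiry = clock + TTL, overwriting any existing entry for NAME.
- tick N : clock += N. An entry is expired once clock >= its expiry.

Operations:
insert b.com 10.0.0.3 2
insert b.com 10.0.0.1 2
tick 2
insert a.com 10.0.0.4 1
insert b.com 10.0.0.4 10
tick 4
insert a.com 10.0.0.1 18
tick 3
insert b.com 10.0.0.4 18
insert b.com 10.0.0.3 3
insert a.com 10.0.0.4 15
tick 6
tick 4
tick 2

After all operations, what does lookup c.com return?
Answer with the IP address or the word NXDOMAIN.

Op 1: insert b.com -> 10.0.0.3 (expiry=0+2=2). clock=0
Op 2: insert b.com -> 10.0.0.1 (expiry=0+2=2). clock=0
Op 3: tick 2 -> clock=2. purged={b.com}
Op 4: insert a.com -> 10.0.0.4 (expiry=2+1=3). clock=2
Op 5: insert b.com -> 10.0.0.4 (expiry=2+10=12). clock=2
Op 6: tick 4 -> clock=6. purged={a.com}
Op 7: insert a.com -> 10.0.0.1 (expiry=6+18=24). clock=6
Op 8: tick 3 -> clock=9.
Op 9: insert b.com -> 10.0.0.4 (expiry=9+18=27). clock=9
Op 10: insert b.com -> 10.0.0.3 (expiry=9+3=12). clock=9
Op 11: insert a.com -> 10.0.0.4 (expiry=9+15=24). clock=9
Op 12: tick 6 -> clock=15. purged={b.com}
Op 13: tick 4 -> clock=19.
Op 14: tick 2 -> clock=21.
lookup c.com: not in cache (expired or never inserted)

Answer: NXDOMAIN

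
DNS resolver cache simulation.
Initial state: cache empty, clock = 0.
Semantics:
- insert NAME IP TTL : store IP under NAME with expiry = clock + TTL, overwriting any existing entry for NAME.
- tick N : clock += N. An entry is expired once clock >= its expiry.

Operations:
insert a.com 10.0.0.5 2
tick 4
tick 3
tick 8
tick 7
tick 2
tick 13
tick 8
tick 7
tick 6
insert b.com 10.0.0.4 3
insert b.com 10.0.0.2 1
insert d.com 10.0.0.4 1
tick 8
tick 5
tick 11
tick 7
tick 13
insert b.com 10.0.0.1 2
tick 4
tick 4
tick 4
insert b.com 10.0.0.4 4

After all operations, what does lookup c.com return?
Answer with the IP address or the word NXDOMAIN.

Answer: NXDOMAIN

Derivation:
Op 1: insert a.com -> 10.0.0.5 (expiry=0+2=2). clock=0
Op 2: tick 4 -> clock=4. purged={a.com}
Op 3: tick 3 -> clock=7.
Op 4: tick 8 -> clock=15.
Op 5: tick 7 -> clock=22.
Op 6: tick 2 -> clock=24.
Op 7: tick 13 -> clock=37.
Op 8: tick 8 -> clock=45.
Op 9: tick 7 -> clock=52.
Op 10: tick 6 -> clock=58.
Op 11: insert b.com -> 10.0.0.4 (expiry=58+3=61). clock=58
Op 12: insert b.com -> 10.0.0.2 (expiry=58+1=59). clock=58
Op 13: insert d.com -> 10.0.0.4 (expiry=58+1=59). clock=58
Op 14: tick 8 -> clock=66. purged={b.com,d.com}
Op 15: tick 5 -> clock=71.
Op 16: tick 11 -> clock=82.
Op 17: tick 7 -> clock=89.
Op 18: tick 13 -> clock=102.
Op 19: insert b.com -> 10.0.0.1 (expiry=102+2=104). clock=102
Op 20: tick 4 -> clock=106. purged={b.com}
Op 21: tick 4 -> clock=110.
Op 22: tick 4 -> clock=114.
Op 23: insert b.com -> 10.0.0.4 (expiry=114+4=118). clock=114
lookup c.com: not in cache (expired or never inserted)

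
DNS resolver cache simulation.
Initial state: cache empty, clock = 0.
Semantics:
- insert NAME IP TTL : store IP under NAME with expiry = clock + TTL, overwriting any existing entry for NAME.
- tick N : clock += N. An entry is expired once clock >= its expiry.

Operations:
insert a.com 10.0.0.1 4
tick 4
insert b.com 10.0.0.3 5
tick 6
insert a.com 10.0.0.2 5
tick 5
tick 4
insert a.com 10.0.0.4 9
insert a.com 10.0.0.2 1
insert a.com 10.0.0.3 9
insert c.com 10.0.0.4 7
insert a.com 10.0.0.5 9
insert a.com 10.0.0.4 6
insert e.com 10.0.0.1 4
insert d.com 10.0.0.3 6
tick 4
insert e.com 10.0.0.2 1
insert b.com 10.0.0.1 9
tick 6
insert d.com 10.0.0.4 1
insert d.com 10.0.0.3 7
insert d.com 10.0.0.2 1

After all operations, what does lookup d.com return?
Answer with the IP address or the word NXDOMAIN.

Op 1: insert a.com -> 10.0.0.1 (expiry=0+4=4). clock=0
Op 2: tick 4 -> clock=4. purged={a.com}
Op 3: insert b.com -> 10.0.0.3 (expiry=4+5=9). clock=4
Op 4: tick 6 -> clock=10. purged={b.com}
Op 5: insert a.com -> 10.0.0.2 (expiry=10+5=15). clock=10
Op 6: tick 5 -> clock=15. purged={a.com}
Op 7: tick 4 -> clock=19.
Op 8: insert a.com -> 10.0.0.4 (expiry=19+9=28). clock=19
Op 9: insert a.com -> 10.0.0.2 (expiry=19+1=20). clock=19
Op 10: insert a.com -> 10.0.0.3 (expiry=19+9=28). clock=19
Op 11: insert c.com -> 10.0.0.4 (expiry=19+7=26). clock=19
Op 12: insert a.com -> 10.0.0.5 (expiry=19+9=28). clock=19
Op 13: insert a.com -> 10.0.0.4 (expiry=19+6=25). clock=19
Op 14: insert e.com -> 10.0.0.1 (expiry=19+4=23). clock=19
Op 15: insert d.com -> 10.0.0.3 (expiry=19+6=25). clock=19
Op 16: tick 4 -> clock=23. purged={e.com}
Op 17: insert e.com -> 10.0.0.2 (expiry=23+1=24). clock=23
Op 18: insert b.com -> 10.0.0.1 (expiry=23+9=32). clock=23
Op 19: tick 6 -> clock=29. purged={a.com,c.com,d.com,e.com}
Op 20: insert d.com -> 10.0.0.4 (expiry=29+1=30). clock=29
Op 21: insert d.com -> 10.0.0.3 (expiry=29+7=36). clock=29
Op 22: insert d.com -> 10.0.0.2 (expiry=29+1=30). clock=29
lookup d.com: present, ip=10.0.0.2 expiry=30 > clock=29

Answer: 10.0.0.2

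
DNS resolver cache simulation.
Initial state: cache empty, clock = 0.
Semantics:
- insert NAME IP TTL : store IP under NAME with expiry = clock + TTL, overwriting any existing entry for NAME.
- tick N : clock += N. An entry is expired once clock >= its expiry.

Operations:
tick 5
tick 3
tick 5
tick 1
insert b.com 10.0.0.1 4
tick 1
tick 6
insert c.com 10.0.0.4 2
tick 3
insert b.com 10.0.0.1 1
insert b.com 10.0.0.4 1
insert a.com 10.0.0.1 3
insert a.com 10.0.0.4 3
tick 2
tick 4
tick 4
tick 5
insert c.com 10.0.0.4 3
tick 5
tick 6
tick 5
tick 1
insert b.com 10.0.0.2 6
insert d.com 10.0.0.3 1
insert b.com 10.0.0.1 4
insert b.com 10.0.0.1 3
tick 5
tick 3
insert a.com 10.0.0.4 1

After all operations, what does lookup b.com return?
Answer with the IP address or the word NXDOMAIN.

Op 1: tick 5 -> clock=5.
Op 2: tick 3 -> clock=8.
Op 3: tick 5 -> clock=13.
Op 4: tick 1 -> clock=14.
Op 5: insert b.com -> 10.0.0.1 (expiry=14+4=18). clock=14
Op 6: tick 1 -> clock=15.
Op 7: tick 6 -> clock=21. purged={b.com}
Op 8: insert c.com -> 10.0.0.4 (expiry=21+2=23). clock=21
Op 9: tick 3 -> clock=24. purged={c.com}
Op 10: insert b.com -> 10.0.0.1 (expiry=24+1=25). clock=24
Op 11: insert b.com -> 10.0.0.4 (expiry=24+1=25). clock=24
Op 12: insert a.com -> 10.0.0.1 (expiry=24+3=27). clock=24
Op 13: insert a.com -> 10.0.0.4 (expiry=24+3=27). clock=24
Op 14: tick 2 -> clock=26. purged={b.com}
Op 15: tick 4 -> clock=30. purged={a.com}
Op 16: tick 4 -> clock=34.
Op 17: tick 5 -> clock=39.
Op 18: insert c.com -> 10.0.0.4 (expiry=39+3=42). clock=39
Op 19: tick 5 -> clock=44. purged={c.com}
Op 20: tick 6 -> clock=50.
Op 21: tick 5 -> clock=55.
Op 22: tick 1 -> clock=56.
Op 23: insert b.com -> 10.0.0.2 (expiry=56+6=62). clock=56
Op 24: insert d.com -> 10.0.0.3 (expiry=56+1=57). clock=56
Op 25: insert b.com -> 10.0.0.1 (expiry=56+4=60). clock=56
Op 26: insert b.com -> 10.0.0.1 (expiry=56+3=59). clock=56
Op 27: tick 5 -> clock=61. purged={b.com,d.com}
Op 28: tick 3 -> clock=64.
Op 29: insert a.com -> 10.0.0.4 (expiry=64+1=65). clock=64
lookup b.com: not in cache (expired or never inserted)

Answer: NXDOMAIN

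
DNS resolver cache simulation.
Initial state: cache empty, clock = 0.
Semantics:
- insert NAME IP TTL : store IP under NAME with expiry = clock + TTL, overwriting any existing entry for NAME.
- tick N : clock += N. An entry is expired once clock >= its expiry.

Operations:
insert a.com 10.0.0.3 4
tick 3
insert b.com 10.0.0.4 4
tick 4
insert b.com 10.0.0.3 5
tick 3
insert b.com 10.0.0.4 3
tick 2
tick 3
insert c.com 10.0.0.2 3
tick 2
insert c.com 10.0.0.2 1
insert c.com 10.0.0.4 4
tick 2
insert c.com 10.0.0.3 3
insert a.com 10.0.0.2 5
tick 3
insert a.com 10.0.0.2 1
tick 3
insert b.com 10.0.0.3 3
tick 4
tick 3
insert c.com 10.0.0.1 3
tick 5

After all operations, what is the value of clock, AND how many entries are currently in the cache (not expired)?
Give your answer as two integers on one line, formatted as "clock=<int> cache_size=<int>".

Answer: clock=37 cache_size=0

Derivation:
Op 1: insert a.com -> 10.0.0.3 (expiry=0+4=4). clock=0
Op 2: tick 3 -> clock=3.
Op 3: insert b.com -> 10.0.0.4 (expiry=3+4=7). clock=3
Op 4: tick 4 -> clock=7. purged={a.com,b.com}
Op 5: insert b.com -> 10.0.0.3 (expiry=7+5=12). clock=7
Op 6: tick 3 -> clock=10.
Op 7: insert b.com -> 10.0.0.4 (expiry=10+3=13). clock=10
Op 8: tick 2 -> clock=12.
Op 9: tick 3 -> clock=15. purged={b.com}
Op 10: insert c.com -> 10.0.0.2 (expiry=15+3=18). clock=15
Op 11: tick 2 -> clock=17.
Op 12: insert c.com -> 10.0.0.2 (expiry=17+1=18). clock=17
Op 13: insert c.com -> 10.0.0.4 (expiry=17+4=21). clock=17
Op 14: tick 2 -> clock=19.
Op 15: insert c.com -> 10.0.0.3 (expiry=19+3=22). clock=19
Op 16: insert a.com -> 10.0.0.2 (expiry=19+5=24). clock=19
Op 17: tick 3 -> clock=22. purged={c.com}
Op 18: insert a.com -> 10.0.0.2 (expiry=22+1=23). clock=22
Op 19: tick 3 -> clock=25. purged={a.com}
Op 20: insert b.com -> 10.0.0.3 (expiry=25+3=28). clock=25
Op 21: tick 4 -> clock=29. purged={b.com}
Op 22: tick 3 -> clock=32.
Op 23: insert c.com -> 10.0.0.1 (expiry=32+3=35). clock=32
Op 24: tick 5 -> clock=37. purged={c.com}
Final clock = 37
Final cache (unexpired): {} -> size=0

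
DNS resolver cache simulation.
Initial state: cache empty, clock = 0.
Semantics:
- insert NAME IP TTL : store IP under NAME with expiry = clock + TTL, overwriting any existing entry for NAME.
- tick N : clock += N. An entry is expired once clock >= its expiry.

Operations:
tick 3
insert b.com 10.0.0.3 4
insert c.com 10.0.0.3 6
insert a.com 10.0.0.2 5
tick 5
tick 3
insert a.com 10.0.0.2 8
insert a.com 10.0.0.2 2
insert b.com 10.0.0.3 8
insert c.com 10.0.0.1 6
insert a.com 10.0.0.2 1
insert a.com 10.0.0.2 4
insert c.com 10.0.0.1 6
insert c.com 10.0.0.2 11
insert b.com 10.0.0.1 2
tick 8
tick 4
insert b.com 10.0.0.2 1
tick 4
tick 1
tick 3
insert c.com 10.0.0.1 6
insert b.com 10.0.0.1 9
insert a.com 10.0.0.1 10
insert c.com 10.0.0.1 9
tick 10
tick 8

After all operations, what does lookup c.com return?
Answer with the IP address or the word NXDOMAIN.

Answer: NXDOMAIN

Derivation:
Op 1: tick 3 -> clock=3.
Op 2: insert b.com -> 10.0.0.3 (expiry=3+4=7). clock=3
Op 3: insert c.com -> 10.0.0.3 (expiry=3+6=9). clock=3
Op 4: insert a.com -> 10.0.0.2 (expiry=3+5=8). clock=3
Op 5: tick 5 -> clock=8. purged={a.com,b.com}
Op 6: tick 3 -> clock=11. purged={c.com}
Op 7: insert a.com -> 10.0.0.2 (expiry=11+8=19). clock=11
Op 8: insert a.com -> 10.0.0.2 (expiry=11+2=13). clock=11
Op 9: insert b.com -> 10.0.0.3 (expiry=11+8=19). clock=11
Op 10: insert c.com -> 10.0.0.1 (expiry=11+6=17). clock=11
Op 11: insert a.com -> 10.0.0.2 (expiry=11+1=12). clock=11
Op 12: insert a.com -> 10.0.0.2 (expiry=11+4=15). clock=11
Op 13: insert c.com -> 10.0.0.1 (expiry=11+6=17). clock=11
Op 14: insert c.com -> 10.0.0.2 (expiry=11+11=22). clock=11
Op 15: insert b.com -> 10.0.0.1 (expiry=11+2=13). clock=11
Op 16: tick 8 -> clock=19. purged={a.com,b.com}
Op 17: tick 4 -> clock=23. purged={c.com}
Op 18: insert b.com -> 10.0.0.2 (expiry=23+1=24). clock=23
Op 19: tick 4 -> clock=27. purged={b.com}
Op 20: tick 1 -> clock=28.
Op 21: tick 3 -> clock=31.
Op 22: insert c.com -> 10.0.0.1 (expiry=31+6=37). clock=31
Op 23: insert b.com -> 10.0.0.1 (expiry=31+9=40). clock=31
Op 24: insert a.com -> 10.0.0.1 (expiry=31+10=41). clock=31
Op 25: insert c.com -> 10.0.0.1 (expiry=31+9=40). clock=31
Op 26: tick 10 -> clock=41. purged={a.com,b.com,c.com}
Op 27: tick 8 -> clock=49.
lookup c.com: not in cache (expired or never inserted)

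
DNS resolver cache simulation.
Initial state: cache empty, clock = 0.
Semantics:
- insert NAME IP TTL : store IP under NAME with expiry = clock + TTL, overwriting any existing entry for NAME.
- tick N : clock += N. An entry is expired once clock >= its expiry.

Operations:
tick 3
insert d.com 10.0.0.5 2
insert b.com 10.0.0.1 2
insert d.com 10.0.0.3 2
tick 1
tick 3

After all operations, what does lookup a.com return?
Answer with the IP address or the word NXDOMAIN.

Op 1: tick 3 -> clock=3.
Op 2: insert d.com -> 10.0.0.5 (expiry=3+2=5). clock=3
Op 3: insert b.com -> 10.0.0.1 (expiry=3+2=5). clock=3
Op 4: insert d.com -> 10.0.0.3 (expiry=3+2=5). clock=3
Op 5: tick 1 -> clock=4.
Op 6: tick 3 -> clock=7. purged={b.com,d.com}
lookup a.com: not in cache (expired or never inserted)

Answer: NXDOMAIN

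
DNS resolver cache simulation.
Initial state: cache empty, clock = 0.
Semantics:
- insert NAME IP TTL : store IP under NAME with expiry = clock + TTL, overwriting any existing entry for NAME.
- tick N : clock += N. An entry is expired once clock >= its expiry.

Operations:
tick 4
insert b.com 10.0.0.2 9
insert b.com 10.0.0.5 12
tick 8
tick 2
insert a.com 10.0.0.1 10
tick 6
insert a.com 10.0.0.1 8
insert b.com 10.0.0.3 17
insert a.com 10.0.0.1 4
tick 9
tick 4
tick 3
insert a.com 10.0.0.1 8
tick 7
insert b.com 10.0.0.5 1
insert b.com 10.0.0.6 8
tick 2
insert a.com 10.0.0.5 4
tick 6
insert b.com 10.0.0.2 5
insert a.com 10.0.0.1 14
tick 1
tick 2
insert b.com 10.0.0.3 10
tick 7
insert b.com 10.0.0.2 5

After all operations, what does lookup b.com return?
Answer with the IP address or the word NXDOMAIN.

Answer: 10.0.0.2

Derivation:
Op 1: tick 4 -> clock=4.
Op 2: insert b.com -> 10.0.0.2 (expiry=4+9=13). clock=4
Op 3: insert b.com -> 10.0.0.5 (expiry=4+12=16). clock=4
Op 4: tick 8 -> clock=12.
Op 5: tick 2 -> clock=14.
Op 6: insert a.com -> 10.0.0.1 (expiry=14+10=24). clock=14
Op 7: tick 6 -> clock=20. purged={b.com}
Op 8: insert a.com -> 10.0.0.1 (expiry=20+8=28). clock=20
Op 9: insert b.com -> 10.0.0.3 (expiry=20+17=37). clock=20
Op 10: insert a.com -> 10.0.0.1 (expiry=20+4=24). clock=20
Op 11: tick 9 -> clock=29. purged={a.com}
Op 12: tick 4 -> clock=33.
Op 13: tick 3 -> clock=36.
Op 14: insert a.com -> 10.0.0.1 (expiry=36+8=44). clock=36
Op 15: tick 7 -> clock=43. purged={b.com}
Op 16: insert b.com -> 10.0.0.5 (expiry=43+1=44). clock=43
Op 17: insert b.com -> 10.0.0.6 (expiry=43+8=51). clock=43
Op 18: tick 2 -> clock=45. purged={a.com}
Op 19: insert a.com -> 10.0.0.5 (expiry=45+4=49). clock=45
Op 20: tick 6 -> clock=51. purged={a.com,b.com}
Op 21: insert b.com -> 10.0.0.2 (expiry=51+5=56). clock=51
Op 22: insert a.com -> 10.0.0.1 (expiry=51+14=65). clock=51
Op 23: tick 1 -> clock=52.
Op 24: tick 2 -> clock=54.
Op 25: insert b.com -> 10.0.0.3 (expiry=54+10=64). clock=54
Op 26: tick 7 -> clock=61.
Op 27: insert b.com -> 10.0.0.2 (expiry=61+5=66). clock=61
lookup b.com: present, ip=10.0.0.2 expiry=66 > clock=61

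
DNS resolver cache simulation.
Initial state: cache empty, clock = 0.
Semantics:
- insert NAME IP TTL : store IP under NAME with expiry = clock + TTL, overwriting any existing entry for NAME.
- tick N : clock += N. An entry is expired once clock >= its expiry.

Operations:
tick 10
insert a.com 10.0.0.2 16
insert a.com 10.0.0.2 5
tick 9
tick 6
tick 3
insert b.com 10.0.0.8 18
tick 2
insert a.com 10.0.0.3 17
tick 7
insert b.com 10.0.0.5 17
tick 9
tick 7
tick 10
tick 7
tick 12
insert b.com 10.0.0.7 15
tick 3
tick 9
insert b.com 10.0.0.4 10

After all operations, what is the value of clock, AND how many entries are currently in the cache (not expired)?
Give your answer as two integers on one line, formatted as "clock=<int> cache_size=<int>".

Answer: clock=94 cache_size=1

Derivation:
Op 1: tick 10 -> clock=10.
Op 2: insert a.com -> 10.0.0.2 (expiry=10+16=26). clock=10
Op 3: insert a.com -> 10.0.0.2 (expiry=10+5=15). clock=10
Op 4: tick 9 -> clock=19. purged={a.com}
Op 5: tick 6 -> clock=25.
Op 6: tick 3 -> clock=28.
Op 7: insert b.com -> 10.0.0.8 (expiry=28+18=46). clock=28
Op 8: tick 2 -> clock=30.
Op 9: insert a.com -> 10.0.0.3 (expiry=30+17=47). clock=30
Op 10: tick 7 -> clock=37.
Op 11: insert b.com -> 10.0.0.5 (expiry=37+17=54). clock=37
Op 12: tick 9 -> clock=46.
Op 13: tick 7 -> clock=53. purged={a.com}
Op 14: tick 10 -> clock=63. purged={b.com}
Op 15: tick 7 -> clock=70.
Op 16: tick 12 -> clock=82.
Op 17: insert b.com -> 10.0.0.7 (expiry=82+15=97). clock=82
Op 18: tick 3 -> clock=85.
Op 19: tick 9 -> clock=94.
Op 20: insert b.com -> 10.0.0.4 (expiry=94+10=104). clock=94
Final clock = 94
Final cache (unexpired): {b.com} -> size=1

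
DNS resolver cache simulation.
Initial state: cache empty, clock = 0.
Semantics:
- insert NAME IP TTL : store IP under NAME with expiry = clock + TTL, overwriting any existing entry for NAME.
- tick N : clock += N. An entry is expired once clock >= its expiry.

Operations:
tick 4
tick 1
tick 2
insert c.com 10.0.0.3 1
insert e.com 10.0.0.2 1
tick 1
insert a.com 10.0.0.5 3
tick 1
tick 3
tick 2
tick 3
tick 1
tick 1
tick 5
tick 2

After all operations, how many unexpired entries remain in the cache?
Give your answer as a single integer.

Op 1: tick 4 -> clock=4.
Op 2: tick 1 -> clock=5.
Op 3: tick 2 -> clock=7.
Op 4: insert c.com -> 10.0.0.3 (expiry=7+1=8). clock=7
Op 5: insert e.com -> 10.0.0.2 (expiry=7+1=8). clock=7
Op 6: tick 1 -> clock=8. purged={c.com,e.com}
Op 7: insert a.com -> 10.0.0.5 (expiry=8+3=11). clock=8
Op 8: tick 1 -> clock=9.
Op 9: tick 3 -> clock=12. purged={a.com}
Op 10: tick 2 -> clock=14.
Op 11: tick 3 -> clock=17.
Op 12: tick 1 -> clock=18.
Op 13: tick 1 -> clock=19.
Op 14: tick 5 -> clock=24.
Op 15: tick 2 -> clock=26.
Final cache (unexpired): {} -> size=0

Answer: 0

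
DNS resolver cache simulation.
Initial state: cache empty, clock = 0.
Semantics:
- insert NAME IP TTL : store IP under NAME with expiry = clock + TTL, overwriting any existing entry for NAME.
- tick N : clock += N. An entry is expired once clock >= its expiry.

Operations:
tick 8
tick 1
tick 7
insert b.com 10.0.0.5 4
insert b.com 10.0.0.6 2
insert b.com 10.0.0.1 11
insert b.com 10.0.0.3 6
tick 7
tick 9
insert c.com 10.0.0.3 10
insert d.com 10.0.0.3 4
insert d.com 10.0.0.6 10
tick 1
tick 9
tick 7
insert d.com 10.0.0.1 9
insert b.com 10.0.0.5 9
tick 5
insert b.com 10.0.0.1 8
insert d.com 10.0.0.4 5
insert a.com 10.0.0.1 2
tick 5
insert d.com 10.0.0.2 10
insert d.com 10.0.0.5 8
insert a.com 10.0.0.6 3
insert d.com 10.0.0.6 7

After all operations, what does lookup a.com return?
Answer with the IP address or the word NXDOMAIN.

Op 1: tick 8 -> clock=8.
Op 2: tick 1 -> clock=9.
Op 3: tick 7 -> clock=16.
Op 4: insert b.com -> 10.0.0.5 (expiry=16+4=20). clock=16
Op 5: insert b.com -> 10.0.0.6 (expiry=16+2=18). clock=16
Op 6: insert b.com -> 10.0.0.1 (expiry=16+11=27). clock=16
Op 7: insert b.com -> 10.0.0.3 (expiry=16+6=22). clock=16
Op 8: tick 7 -> clock=23. purged={b.com}
Op 9: tick 9 -> clock=32.
Op 10: insert c.com -> 10.0.0.3 (expiry=32+10=42). clock=32
Op 11: insert d.com -> 10.0.0.3 (expiry=32+4=36). clock=32
Op 12: insert d.com -> 10.0.0.6 (expiry=32+10=42). clock=32
Op 13: tick 1 -> clock=33.
Op 14: tick 9 -> clock=42. purged={c.com,d.com}
Op 15: tick 7 -> clock=49.
Op 16: insert d.com -> 10.0.0.1 (expiry=49+9=58). clock=49
Op 17: insert b.com -> 10.0.0.5 (expiry=49+9=58). clock=49
Op 18: tick 5 -> clock=54.
Op 19: insert b.com -> 10.0.0.1 (expiry=54+8=62). clock=54
Op 20: insert d.com -> 10.0.0.4 (expiry=54+5=59). clock=54
Op 21: insert a.com -> 10.0.0.1 (expiry=54+2=56). clock=54
Op 22: tick 5 -> clock=59. purged={a.com,d.com}
Op 23: insert d.com -> 10.0.0.2 (expiry=59+10=69). clock=59
Op 24: insert d.com -> 10.0.0.5 (expiry=59+8=67). clock=59
Op 25: insert a.com -> 10.0.0.6 (expiry=59+3=62). clock=59
Op 26: insert d.com -> 10.0.0.6 (expiry=59+7=66). clock=59
lookup a.com: present, ip=10.0.0.6 expiry=62 > clock=59

Answer: 10.0.0.6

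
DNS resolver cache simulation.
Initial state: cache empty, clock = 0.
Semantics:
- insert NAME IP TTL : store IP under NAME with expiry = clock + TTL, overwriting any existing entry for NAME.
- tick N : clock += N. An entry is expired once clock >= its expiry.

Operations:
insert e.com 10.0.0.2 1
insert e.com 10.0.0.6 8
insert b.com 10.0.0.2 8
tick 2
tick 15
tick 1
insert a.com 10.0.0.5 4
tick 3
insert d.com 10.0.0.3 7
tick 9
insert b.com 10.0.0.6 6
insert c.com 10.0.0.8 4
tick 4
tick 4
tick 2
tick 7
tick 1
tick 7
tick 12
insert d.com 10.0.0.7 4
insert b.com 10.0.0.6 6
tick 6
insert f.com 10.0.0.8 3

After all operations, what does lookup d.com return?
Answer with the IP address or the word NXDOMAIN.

Answer: NXDOMAIN

Derivation:
Op 1: insert e.com -> 10.0.0.2 (expiry=0+1=1). clock=0
Op 2: insert e.com -> 10.0.0.6 (expiry=0+8=8). clock=0
Op 3: insert b.com -> 10.0.0.2 (expiry=0+8=8). clock=0
Op 4: tick 2 -> clock=2.
Op 5: tick 15 -> clock=17. purged={b.com,e.com}
Op 6: tick 1 -> clock=18.
Op 7: insert a.com -> 10.0.0.5 (expiry=18+4=22). clock=18
Op 8: tick 3 -> clock=21.
Op 9: insert d.com -> 10.0.0.3 (expiry=21+7=28). clock=21
Op 10: tick 9 -> clock=30. purged={a.com,d.com}
Op 11: insert b.com -> 10.0.0.6 (expiry=30+6=36). clock=30
Op 12: insert c.com -> 10.0.0.8 (expiry=30+4=34). clock=30
Op 13: tick 4 -> clock=34. purged={c.com}
Op 14: tick 4 -> clock=38. purged={b.com}
Op 15: tick 2 -> clock=40.
Op 16: tick 7 -> clock=47.
Op 17: tick 1 -> clock=48.
Op 18: tick 7 -> clock=55.
Op 19: tick 12 -> clock=67.
Op 20: insert d.com -> 10.0.0.7 (expiry=67+4=71). clock=67
Op 21: insert b.com -> 10.0.0.6 (expiry=67+6=73). clock=67
Op 22: tick 6 -> clock=73. purged={b.com,d.com}
Op 23: insert f.com -> 10.0.0.8 (expiry=73+3=76). clock=73
lookup d.com: not in cache (expired or never inserted)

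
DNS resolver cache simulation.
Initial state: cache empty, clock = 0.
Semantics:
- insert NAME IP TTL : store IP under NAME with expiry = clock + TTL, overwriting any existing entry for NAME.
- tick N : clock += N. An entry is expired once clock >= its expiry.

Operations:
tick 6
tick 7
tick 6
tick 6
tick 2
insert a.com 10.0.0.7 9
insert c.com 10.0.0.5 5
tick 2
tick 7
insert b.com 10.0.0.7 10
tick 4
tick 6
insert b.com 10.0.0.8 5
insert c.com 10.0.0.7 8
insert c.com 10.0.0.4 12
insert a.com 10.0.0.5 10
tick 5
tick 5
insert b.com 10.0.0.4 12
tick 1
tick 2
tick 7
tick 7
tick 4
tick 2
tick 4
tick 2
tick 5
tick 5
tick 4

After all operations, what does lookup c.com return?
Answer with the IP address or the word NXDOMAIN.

Op 1: tick 6 -> clock=6.
Op 2: tick 7 -> clock=13.
Op 3: tick 6 -> clock=19.
Op 4: tick 6 -> clock=25.
Op 5: tick 2 -> clock=27.
Op 6: insert a.com -> 10.0.0.7 (expiry=27+9=36). clock=27
Op 7: insert c.com -> 10.0.0.5 (expiry=27+5=32). clock=27
Op 8: tick 2 -> clock=29.
Op 9: tick 7 -> clock=36. purged={a.com,c.com}
Op 10: insert b.com -> 10.0.0.7 (expiry=36+10=46). clock=36
Op 11: tick 4 -> clock=40.
Op 12: tick 6 -> clock=46. purged={b.com}
Op 13: insert b.com -> 10.0.0.8 (expiry=46+5=51). clock=46
Op 14: insert c.com -> 10.0.0.7 (expiry=46+8=54). clock=46
Op 15: insert c.com -> 10.0.0.4 (expiry=46+12=58). clock=46
Op 16: insert a.com -> 10.0.0.5 (expiry=46+10=56). clock=46
Op 17: tick 5 -> clock=51. purged={b.com}
Op 18: tick 5 -> clock=56. purged={a.com}
Op 19: insert b.com -> 10.0.0.4 (expiry=56+12=68). clock=56
Op 20: tick 1 -> clock=57.
Op 21: tick 2 -> clock=59. purged={c.com}
Op 22: tick 7 -> clock=66.
Op 23: tick 7 -> clock=73. purged={b.com}
Op 24: tick 4 -> clock=77.
Op 25: tick 2 -> clock=79.
Op 26: tick 4 -> clock=83.
Op 27: tick 2 -> clock=85.
Op 28: tick 5 -> clock=90.
Op 29: tick 5 -> clock=95.
Op 30: tick 4 -> clock=99.
lookup c.com: not in cache (expired or never inserted)

Answer: NXDOMAIN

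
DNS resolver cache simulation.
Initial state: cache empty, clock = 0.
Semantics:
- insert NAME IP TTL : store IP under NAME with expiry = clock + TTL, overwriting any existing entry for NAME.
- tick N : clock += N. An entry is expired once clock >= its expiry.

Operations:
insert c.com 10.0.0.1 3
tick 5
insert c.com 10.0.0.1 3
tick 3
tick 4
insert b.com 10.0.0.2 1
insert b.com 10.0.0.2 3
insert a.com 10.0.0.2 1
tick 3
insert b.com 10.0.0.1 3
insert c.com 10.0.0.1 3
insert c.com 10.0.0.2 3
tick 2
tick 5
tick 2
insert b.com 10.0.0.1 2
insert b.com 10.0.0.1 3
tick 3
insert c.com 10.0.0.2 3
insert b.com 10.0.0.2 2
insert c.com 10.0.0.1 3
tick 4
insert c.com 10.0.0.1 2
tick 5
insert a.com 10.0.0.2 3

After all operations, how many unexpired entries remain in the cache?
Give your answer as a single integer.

Op 1: insert c.com -> 10.0.0.1 (expiry=0+3=3). clock=0
Op 2: tick 5 -> clock=5. purged={c.com}
Op 3: insert c.com -> 10.0.0.1 (expiry=5+3=8). clock=5
Op 4: tick 3 -> clock=8. purged={c.com}
Op 5: tick 4 -> clock=12.
Op 6: insert b.com -> 10.0.0.2 (expiry=12+1=13). clock=12
Op 7: insert b.com -> 10.0.0.2 (expiry=12+3=15). clock=12
Op 8: insert a.com -> 10.0.0.2 (expiry=12+1=13). clock=12
Op 9: tick 3 -> clock=15. purged={a.com,b.com}
Op 10: insert b.com -> 10.0.0.1 (expiry=15+3=18). clock=15
Op 11: insert c.com -> 10.0.0.1 (expiry=15+3=18). clock=15
Op 12: insert c.com -> 10.0.0.2 (expiry=15+3=18). clock=15
Op 13: tick 2 -> clock=17.
Op 14: tick 5 -> clock=22. purged={b.com,c.com}
Op 15: tick 2 -> clock=24.
Op 16: insert b.com -> 10.0.0.1 (expiry=24+2=26). clock=24
Op 17: insert b.com -> 10.0.0.1 (expiry=24+3=27). clock=24
Op 18: tick 3 -> clock=27. purged={b.com}
Op 19: insert c.com -> 10.0.0.2 (expiry=27+3=30). clock=27
Op 20: insert b.com -> 10.0.0.2 (expiry=27+2=29). clock=27
Op 21: insert c.com -> 10.0.0.1 (expiry=27+3=30). clock=27
Op 22: tick 4 -> clock=31. purged={b.com,c.com}
Op 23: insert c.com -> 10.0.0.1 (expiry=31+2=33). clock=31
Op 24: tick 5 -> clock=36. purged={c.com}
Op 25: insert a.com -> 10.0.0.2 (expiry=36+3=39). clock=36
Final cache (unexpired): {a.com} -> size=1

Answer: 1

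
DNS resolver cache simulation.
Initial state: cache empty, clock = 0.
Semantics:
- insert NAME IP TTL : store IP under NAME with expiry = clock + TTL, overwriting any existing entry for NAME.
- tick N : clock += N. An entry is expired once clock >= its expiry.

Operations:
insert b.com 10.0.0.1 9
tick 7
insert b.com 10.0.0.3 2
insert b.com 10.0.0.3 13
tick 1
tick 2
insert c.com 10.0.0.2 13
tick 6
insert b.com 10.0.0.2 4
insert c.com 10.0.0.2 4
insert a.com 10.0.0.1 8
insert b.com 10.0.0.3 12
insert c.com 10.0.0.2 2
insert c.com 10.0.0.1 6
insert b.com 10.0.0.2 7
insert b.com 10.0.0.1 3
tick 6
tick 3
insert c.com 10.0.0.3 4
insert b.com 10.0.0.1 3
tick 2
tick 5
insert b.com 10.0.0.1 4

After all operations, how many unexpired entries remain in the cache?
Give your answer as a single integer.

Op 1: insert b.com -> 10.0.0.1 (expiry=0+9=9). clock=0
Op 2: tick 7 -> clock=7.
Op 3: insert b.com -> 10.0.0.3 (expiry=7+2=9). clock=7
Op 4: insert b.com -> 10.0.0.3 (expiry=7+13=20). clock=7
Op 5: tick 1 -> clock=8.
Op 6: tick 2 -> clock=10.
Op 7: insert c.com -> 10.0.0.2 (expiry=10+13=23). clock=10
Op 8: tick 6 -> clock=16.
Op 9: insert b.com -> 10.0.0.2 (expiry=16+4=20). clock=16
Op 10: insert c.com -> 10.0.0.2 (expiry=16+4=20). clock=16
Op 11: insert a.com -> 10.0.0.1 (expiry=16+8=24). clock=16
Op 12: insert b.com -> 10.0.0.3 (expiry=16+12=28). clock=16
Op 13: insert c.com -> 10.0.0.2 (expiry=16+2=18). clock=16
Op 14: insert c.com -> 10.0.0.1 (expiry=16+6=22). clock=16
Op 15: insert b.com -> 10.0.0.2 (expiry=16+7=23). clock=16
Op 16: insert b.com -> 10.0.0.1 (expiry=16+3=19). clock=16
Op 17: tick 6 -> clock=22. purged={b.com,c.com}
Op 18: tick 3 -> clock=25. purged={a.com}
Op 19: insert c.com -> 10.0.0.3 (expiry=25+4=29). clock=25
Op 20: insert b.com -> 10.0.0.1 (expiry=25+3=28). clock=25
Op 21: tick 2 -> clock=27.
Op 22: tick 5 -> clock=32. purged={b.com,c.com}
Op 23: insert b.com -> 10.0.0.1 (expiry=32+4=36). clock=32
Final cache (unexpired): {b.com} -> size=1

Answer: 1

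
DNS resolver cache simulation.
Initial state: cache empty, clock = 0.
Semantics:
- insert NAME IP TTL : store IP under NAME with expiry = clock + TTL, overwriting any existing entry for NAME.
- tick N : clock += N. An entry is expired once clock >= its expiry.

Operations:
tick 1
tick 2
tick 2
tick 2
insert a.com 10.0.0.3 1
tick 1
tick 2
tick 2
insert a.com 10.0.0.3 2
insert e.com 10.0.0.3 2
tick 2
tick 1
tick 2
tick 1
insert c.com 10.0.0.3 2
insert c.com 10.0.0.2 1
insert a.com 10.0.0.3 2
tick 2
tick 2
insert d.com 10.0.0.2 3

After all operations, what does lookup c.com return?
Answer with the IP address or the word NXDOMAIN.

Answer: NXDOMAIN

Derivation:
Op 1: tick 1 -> clock=1.
Op 2: tick 2 -> clock=3.
Op 3: tick 2 -> clock=5.
Op 4: tick 2 -> clock=7.
Op 5: insert a.com -> 10.0.0.3 (expiry=7+1=8). clock=7
Op 6: tick 1 -> clock=8. purged={a.com}
Op 7: tick 2 -> clock=10.
Op 8: tick 2 -> clock=12.
Op 9: insert a.com -> 10.0.0.3 (expiry=12+2=14). clock=12
Op 10: insert e.com -> 10.0.0.3 (expiry=12+2=14). clock=12
Op 11: tick 2 -> clock=14. purged={a.com,e.com}
Op 12: tick 1 -> clock=15.
Op 13: tick 2 -> clock=17.
Op 14: tick 1 -> clock=18.
Op 15: insert c.com -> 10.0.0.3 (expiry=18+2=20). clock=18
Op 16: insert c.com -> 10.0.0.2 (expiry=18+1=19). clock=18
Op 17: insert a.com -> 10.0.0.3 (expiry=18+2=20). clock=18
Op 18: tick 2 -> clock=20. purged={a.com,c.com}
Op 19: tick 2 -> clock=22.
Op 20: insert d.com -> 10.0.0.2 (expiry=22+3=25). clock=22
lookup c.com: not in cache (expired or never inserted)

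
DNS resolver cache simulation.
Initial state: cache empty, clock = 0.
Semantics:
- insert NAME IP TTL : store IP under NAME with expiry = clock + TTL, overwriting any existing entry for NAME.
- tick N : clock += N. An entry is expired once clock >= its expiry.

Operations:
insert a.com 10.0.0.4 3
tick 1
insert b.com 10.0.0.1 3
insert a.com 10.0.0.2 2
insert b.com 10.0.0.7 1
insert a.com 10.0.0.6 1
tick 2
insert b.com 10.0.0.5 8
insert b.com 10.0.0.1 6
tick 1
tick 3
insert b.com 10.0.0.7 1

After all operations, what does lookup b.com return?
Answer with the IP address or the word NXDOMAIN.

Answer: 10.0.0.7

Derivation:
Op 1: insert a.com -> 10.0.0.4 (expiry=0+3=3). clock=0
Op 2: tick 1 -> clock=1.
Op 3: insert b.com -> 10.0.0.1 (expiry=1+3=4). clock=1
Op 4: insert a.com -> 10.0.0.2 (expiry=1+2=3). clock=1
Op 5: insert b.com -> 10.0.0.7 (expiry=1+1=2). clock=1
Op 6: insert a.com -> 10.0.0.6 (expiry=1+1=2). clock=1
Op 7: tick 2 -> clock=3. purged={a.com,b.com}
Op 8: insert b.com -> 10.0.0.5 (expiry=3+8=11). clock=3
Op 9: insert b.com -> 10.0.0.1 (expiry=3+6=9). clock=3
Op 10: tick 1 -> clock=4.
Op 11: tick 3 -> clock=7.
Op 12: insert b.com -> 10.0.0.7 (expiry=7+1=8). clock=7
lookup b.com: present, ip=10.0.0.7 expiry=8 > clock=7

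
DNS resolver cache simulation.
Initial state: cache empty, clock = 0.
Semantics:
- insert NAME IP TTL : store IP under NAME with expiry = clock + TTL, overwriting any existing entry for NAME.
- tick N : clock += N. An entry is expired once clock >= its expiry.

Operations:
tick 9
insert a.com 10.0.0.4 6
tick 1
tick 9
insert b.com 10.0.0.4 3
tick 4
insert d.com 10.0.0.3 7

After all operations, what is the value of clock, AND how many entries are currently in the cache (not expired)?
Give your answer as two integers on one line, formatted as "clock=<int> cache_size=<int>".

Answer: clock=23 cache_size=1

Derivation:
Op 1: tick 9 -> clock=9.
Op 2: insert a.com -> 10.0.0.4 (expiry=9+6=15). clock=9
Op 3: tick 1 -> clock=10.
Op 4: tick 9 -> clock=19. purged={a.com}
Op 5: insert b.com -> 10.0.0.4 (expiry=19+3=22). clock=19
Op 6: tick 4 -> clock=23. purged={b.com}
Op 7: insert d.com -> 10.0.0.3 (expiry=23+7=30). clock=23
Final clock = 23
Final cache (unexpired): {d.com} -> size=1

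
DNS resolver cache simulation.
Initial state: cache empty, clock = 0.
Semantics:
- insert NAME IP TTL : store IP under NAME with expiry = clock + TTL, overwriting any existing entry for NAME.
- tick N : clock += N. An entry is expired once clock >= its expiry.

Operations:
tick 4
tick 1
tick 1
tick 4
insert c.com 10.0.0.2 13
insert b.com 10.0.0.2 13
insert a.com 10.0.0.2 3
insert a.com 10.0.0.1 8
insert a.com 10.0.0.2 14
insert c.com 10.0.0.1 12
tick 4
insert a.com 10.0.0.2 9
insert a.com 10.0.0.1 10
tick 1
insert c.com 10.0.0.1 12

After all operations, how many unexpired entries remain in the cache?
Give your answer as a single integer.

Answer: 3

Derivation:
Op 1: tick 4 -> clock=4.
Op 2: tick 1 -> clock=5.
Op 3: tick 1 -> clock=6.
Op 4: tick 4 -> clock=10.
Op 5: insert c.com -> 10.0.0.2 (expiry=10+13=23). clock=10
Op 6: insert b.com -> 10.0.0.2 (expiry=10+13=23). clock=10
Op 7: insert a.com -> 10.0.0.2 (expiry=10+3=13). clock=10
Op 8: insert a.com -> 10.0.0.1 (expiry=10+8=18). clock=10
Op 9: insert a.com -> 10.0.0.2 (expiry=10+14=24). clock=10
Op 10: insert c.com -> 10.0.0.1 (expiry=10+12=22). clock=10
Op 11: tick 4 -> clock=14.
Op 12: insert a.com -> 10.0.0.2 (expiry=14+9=23). clock=14
Op 13: insert a.com -> 10.0.0.1 (expiry=14+10=24). clock=14
Op 14: tick 1 -> clock=15.
Op 15: insert c.com -> 10.0.0.1 (expiry=15+12=27). clock=15
Final cache (unexpired): {a.com,b.com,c.com} -> size=3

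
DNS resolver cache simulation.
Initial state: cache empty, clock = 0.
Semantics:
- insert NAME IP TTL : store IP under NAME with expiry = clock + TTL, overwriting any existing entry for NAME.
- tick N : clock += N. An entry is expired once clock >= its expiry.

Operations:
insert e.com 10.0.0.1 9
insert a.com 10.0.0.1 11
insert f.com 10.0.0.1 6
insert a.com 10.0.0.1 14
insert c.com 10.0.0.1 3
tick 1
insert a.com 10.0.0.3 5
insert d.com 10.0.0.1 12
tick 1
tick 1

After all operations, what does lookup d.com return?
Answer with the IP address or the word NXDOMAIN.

Op 1: insert e.com -> 10.0.0.1 (expiry=0+9=9). clock=0
Op 2: insert a.com -> 10.0.0.1 (expiry=0+11=11). clock=0
Op 3: insert f.com -> 10.0.0.1 (expiry=0+6=6). clock=0
Op 4: insert a.com -> 10.0.0.1 (expiry=0+14=14). clock=0
Op 5: insert c.com -> 10.0.0.1 (expiry=0+3=3). clock=0
Op 6: tick 1 -> clock=1.
Op 7: insert a.com -> 10.0.0.3 (expiry=1+5=6). clock=1
Op 8: insert d.com -> 10.0.0.1 (expiry=1+12=13). clock=1
Op 9: tick 1 -> clock=2.
Op 10: tick 1 -> clock=3. purged={c.com}
lookup d.com: present, ip=10.0.0.1 expiry=13 > clock=3

Answer: 10.0.0.1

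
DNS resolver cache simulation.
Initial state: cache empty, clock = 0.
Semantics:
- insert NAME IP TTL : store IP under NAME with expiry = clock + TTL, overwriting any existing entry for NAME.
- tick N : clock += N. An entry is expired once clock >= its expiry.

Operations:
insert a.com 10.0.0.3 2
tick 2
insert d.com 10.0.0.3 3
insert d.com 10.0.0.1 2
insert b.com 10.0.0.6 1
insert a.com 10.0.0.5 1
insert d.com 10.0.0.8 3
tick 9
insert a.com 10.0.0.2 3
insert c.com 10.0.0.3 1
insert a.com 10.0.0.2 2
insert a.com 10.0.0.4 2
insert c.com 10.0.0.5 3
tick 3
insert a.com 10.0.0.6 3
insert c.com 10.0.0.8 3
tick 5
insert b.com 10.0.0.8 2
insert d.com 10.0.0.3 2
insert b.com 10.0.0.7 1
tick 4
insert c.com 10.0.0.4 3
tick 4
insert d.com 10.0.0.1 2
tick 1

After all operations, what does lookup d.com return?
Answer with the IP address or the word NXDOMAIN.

Answer: 10.0.0.1

Derivation:
Op 1: insert a.com -> 10.0.0.3 (expiry=0+2=2). clock=0
Op 2: tick 2 -> clock=2. purged={a.com}
Op 3: insert d.com -> 10.0.0.3 (expiry=2+3=5). clock=2
Op 4: insert d.com -> 10.0.0.1 (expiry=2+2=4). clock=2
Op 5: insert b.com -> 10.0.0.6 (expiry=2+1=3). clock=2
Op 6: insert a.com -> 10.0.0.5 (expiry=2+1=3). clock=2
Op 7: insert d.com -> 10.0.0.8 (expiry=2+3=5). clock=2
Op 8: tick 9 -> clock=11. purged={a.com,b.com,d.com}
Op 9: insert a.com -> 10.0.0.2 (expiry=11+3=14). clock=11
Op 10: insert c.com -> 10.0.0.3 (expiry=11+1=12). clock=11
Op 11: insert a.com -> 10.0.0.2 (expiry=11+2=13). clock=11
Op 12: insert a.com -> 10.0.0.4 (expiry=11+2=13). clock=11
Op 13: insert c.com -> 10.0.0.5 (expiry=11+3=14). clock=11
Op 14: tick 3 -> clock=14. purged={a.com,c.com}
Op 15: insert a.com -> 10.0.0.6 (expiry=14+3=17). clock=14
Op 16: insert c.com -> 10.0.0.8 (expiry=14+3=17). clock=14
Op 17: tick 5 -> clock=19. purged={a.com,c.com}
Op 18: insert b.com -> 10.0.0.8 (expiry=19+2=21). clock=19
Op 19: insert d.com -> 10.0.0.3 (expiry=19+2=21). clock=19
Op 20: insert b.com -> 10.0.0.7 (expiry=19+1=20). clock=19
Op 21: tick 4 -> clock=23. purged={b.com,d.com}
Op 22: insert c.com -> 10.0.0.4 (expiry=23+3=26). clock=23
Op 23: tick 4 -> clock=27. purged={c.com}
Op 24: insert d.com -> 10.0.0.1 (expiry=27+2=29). clock=27
Op 25: tick 1 -> clock=28.
lookup d.com: present, ip=10.0.0.1 expiry=29 > clock=28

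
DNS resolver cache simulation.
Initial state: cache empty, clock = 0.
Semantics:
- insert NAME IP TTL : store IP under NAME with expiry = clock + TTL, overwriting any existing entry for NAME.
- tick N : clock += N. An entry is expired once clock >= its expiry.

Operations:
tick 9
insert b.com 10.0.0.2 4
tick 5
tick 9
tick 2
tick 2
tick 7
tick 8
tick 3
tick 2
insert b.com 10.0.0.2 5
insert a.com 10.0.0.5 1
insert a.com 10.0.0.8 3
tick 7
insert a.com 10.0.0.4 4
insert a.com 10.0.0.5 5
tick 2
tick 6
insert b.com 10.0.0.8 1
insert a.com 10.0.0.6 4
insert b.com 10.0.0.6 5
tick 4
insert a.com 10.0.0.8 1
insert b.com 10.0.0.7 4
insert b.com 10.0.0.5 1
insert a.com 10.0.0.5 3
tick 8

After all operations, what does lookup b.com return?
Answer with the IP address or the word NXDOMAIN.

Op 1: tick 9 -> clock=9.
Op 2: insert b.com -> 10.0.0.2 (expiry=9+4=13). clock=9
Op 3: tick 5 -> clock=14. purged={b.com}
Op 4: tick 9 -> clock=23.
Op 5: tick 2 -> clock=25.
Op 6: tick 2 -> clock=27.
Op 7: tick 7 -> clock=34.
Op 8: tick 8 -> clock=42.
Op 9: tick 3 -> clock=45.
Op 10: tick 2 -> clock=47.
Op 11: insert b.com -> 10.0.0.2 (expiry=47+5=52). clock=47
Op 12: insert a.com -> 10.0.0.5 (expiry=47+1=48). clock=47
Op 13: insert a.com -> 10.0.0.8 (expiry=47+3=50). clock=47
Op 14: tick 7 -> clock=54. purged={a.com,b.com}
Op 15: insert a.com -> 10.0.0.4 (expiry=54+4=58). clock=54
Op 16: insert a.com -> 10.0.0.5 (expiry=54+5=59). clock=54
Op 17: tick 2 -> clock=56.
Op 18: tick 6 -> clock=62. purged={a.com}
Op 19: insert b.com -> 10.0.0.8 (expiry=62+1=63). clock=62
Op 20: insert a.com -> 10.0.0.6 (expiry=62+4=66). clock=62
Op 21: insert b.com -> 10.0.0.6 (expiry=62+5=67). clock=62
Op 22: tick 4 -> clock=66. purged={a.com}
Op 23: insert a.com -> 10.0.0.8 (expiry=66+1=67). clock=66
Op 24: insert b.com -> 10.0.0.7 (expiry=66+4=70). clock=66
Op 25: insert b.com -> 10.0.0.5 (expiry=66+1=67). clock=66
Op 26: insert a.com -> 10.0.0.5 (expiry=66+3=69). clock=66
Op 27: tick 8 -> clock=74. purged={a.com,b.com}
lookup b.com: not in cache (expired or never inserted)

Answer: NXDOMAIN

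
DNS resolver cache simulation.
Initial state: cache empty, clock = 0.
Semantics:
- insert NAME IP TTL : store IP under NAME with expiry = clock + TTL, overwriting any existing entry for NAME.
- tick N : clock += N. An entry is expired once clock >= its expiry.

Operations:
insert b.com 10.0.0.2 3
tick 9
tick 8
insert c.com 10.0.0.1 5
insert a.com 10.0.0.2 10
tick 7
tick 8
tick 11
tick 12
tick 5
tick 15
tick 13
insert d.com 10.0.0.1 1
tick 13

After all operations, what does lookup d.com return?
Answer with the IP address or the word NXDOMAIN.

Op 1: insert b.com -> 10.0.0.2 (expiry=0+3=3). clock=0
Op 2: tick 9 -> clock=9. purged={b.com}
Op 3: tick 8 -> clock=17.
Op 4: insert c.com -> 10.0.0.1 (expiry=17+5=22). clock=17
Op 5: insert a.com -> 10.0.0.2 (expiry=17+10=27). clock=17
Op 6: tick 7 -> clock=24. purged={c.com}
Op 7: tick 8 -> clock=32. purged={a.com}
Op 8: tick 11 -> clock=43.
Op 9: tick 12 -> clock=55.
Op 10: tick 5 -> clock=60.
Op 11: tick 15 -> clock=75.
Op 12: tick 13 -> clock=88.
Op 13: insert d.com -> 10.0.0.1 (expiry=88+1=89). clock=88
Op 14: tick 13 -> clock=101. purged={d.com}
lookup d.com: not in cache (expired or never inserted)

Answer: NXDOMAIN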